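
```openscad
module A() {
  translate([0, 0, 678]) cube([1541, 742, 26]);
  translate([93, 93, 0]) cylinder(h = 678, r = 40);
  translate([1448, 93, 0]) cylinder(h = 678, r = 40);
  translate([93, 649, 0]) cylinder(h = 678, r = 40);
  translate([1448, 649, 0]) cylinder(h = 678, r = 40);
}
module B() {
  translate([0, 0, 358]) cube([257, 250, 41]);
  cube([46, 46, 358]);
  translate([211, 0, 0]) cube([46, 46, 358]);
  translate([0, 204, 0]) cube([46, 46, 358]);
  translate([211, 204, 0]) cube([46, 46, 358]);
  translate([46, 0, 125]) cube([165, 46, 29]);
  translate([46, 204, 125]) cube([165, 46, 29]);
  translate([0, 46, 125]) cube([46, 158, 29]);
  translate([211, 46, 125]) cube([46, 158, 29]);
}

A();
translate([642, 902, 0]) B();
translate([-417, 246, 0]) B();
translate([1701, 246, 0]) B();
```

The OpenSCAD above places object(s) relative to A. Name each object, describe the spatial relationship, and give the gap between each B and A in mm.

Each stool's nearest face is 160 mm from the table's bounding box.

A is a table. B is a stool. Three stools sit around the table at the +y, −x, +x sides. The gap between each stool and the table is 160 mm.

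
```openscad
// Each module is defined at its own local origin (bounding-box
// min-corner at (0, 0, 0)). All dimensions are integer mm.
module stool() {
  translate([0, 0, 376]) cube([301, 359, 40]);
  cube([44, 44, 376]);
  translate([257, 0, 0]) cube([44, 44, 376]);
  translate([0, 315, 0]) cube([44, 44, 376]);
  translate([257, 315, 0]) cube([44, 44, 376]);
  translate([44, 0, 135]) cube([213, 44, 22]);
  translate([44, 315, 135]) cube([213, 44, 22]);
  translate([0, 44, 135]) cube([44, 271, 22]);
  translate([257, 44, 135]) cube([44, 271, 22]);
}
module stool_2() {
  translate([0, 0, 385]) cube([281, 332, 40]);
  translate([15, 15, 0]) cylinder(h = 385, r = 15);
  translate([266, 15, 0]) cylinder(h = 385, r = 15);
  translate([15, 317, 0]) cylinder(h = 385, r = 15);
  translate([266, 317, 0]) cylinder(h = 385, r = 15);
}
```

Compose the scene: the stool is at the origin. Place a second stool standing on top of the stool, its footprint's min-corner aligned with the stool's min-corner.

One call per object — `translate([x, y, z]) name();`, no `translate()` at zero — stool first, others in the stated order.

stool();
translate([0, 0, 416]) stool_2();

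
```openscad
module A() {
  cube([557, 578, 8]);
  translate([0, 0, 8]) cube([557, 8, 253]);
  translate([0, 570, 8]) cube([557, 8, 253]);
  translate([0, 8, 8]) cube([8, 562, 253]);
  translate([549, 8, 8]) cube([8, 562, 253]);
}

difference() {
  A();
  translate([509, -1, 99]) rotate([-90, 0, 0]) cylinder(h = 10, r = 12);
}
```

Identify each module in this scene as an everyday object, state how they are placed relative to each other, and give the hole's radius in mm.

A is an open box. The open box has a circular hole through its front wall. The hole's radius is 12 mm.

The subtracted cylinder has r = 12 mm.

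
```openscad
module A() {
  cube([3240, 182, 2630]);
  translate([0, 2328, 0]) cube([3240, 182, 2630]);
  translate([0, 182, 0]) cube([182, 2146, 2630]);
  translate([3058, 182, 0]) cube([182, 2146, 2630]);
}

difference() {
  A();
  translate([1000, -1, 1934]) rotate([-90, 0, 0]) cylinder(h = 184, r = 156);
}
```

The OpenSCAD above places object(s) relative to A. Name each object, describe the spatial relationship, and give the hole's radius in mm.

The subtracted cylinder has r = 156 mm.

A is a house frame. The house frame has a circular hole through its front wall. The hole's radius is 156 mm.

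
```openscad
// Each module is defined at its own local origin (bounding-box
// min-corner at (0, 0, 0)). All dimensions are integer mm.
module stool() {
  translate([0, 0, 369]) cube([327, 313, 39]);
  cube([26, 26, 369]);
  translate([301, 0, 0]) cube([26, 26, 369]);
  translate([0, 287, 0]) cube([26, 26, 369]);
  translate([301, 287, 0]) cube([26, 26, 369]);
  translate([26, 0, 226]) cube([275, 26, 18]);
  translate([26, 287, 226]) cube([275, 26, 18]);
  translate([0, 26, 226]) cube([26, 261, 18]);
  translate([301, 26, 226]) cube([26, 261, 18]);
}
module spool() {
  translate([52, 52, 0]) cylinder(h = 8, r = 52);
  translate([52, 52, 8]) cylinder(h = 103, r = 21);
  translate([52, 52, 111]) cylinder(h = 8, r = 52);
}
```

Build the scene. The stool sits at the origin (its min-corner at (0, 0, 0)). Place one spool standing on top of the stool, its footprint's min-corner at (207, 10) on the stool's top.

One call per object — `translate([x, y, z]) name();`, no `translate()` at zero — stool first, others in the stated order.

stool();
translate([207, 10, 408]) spool();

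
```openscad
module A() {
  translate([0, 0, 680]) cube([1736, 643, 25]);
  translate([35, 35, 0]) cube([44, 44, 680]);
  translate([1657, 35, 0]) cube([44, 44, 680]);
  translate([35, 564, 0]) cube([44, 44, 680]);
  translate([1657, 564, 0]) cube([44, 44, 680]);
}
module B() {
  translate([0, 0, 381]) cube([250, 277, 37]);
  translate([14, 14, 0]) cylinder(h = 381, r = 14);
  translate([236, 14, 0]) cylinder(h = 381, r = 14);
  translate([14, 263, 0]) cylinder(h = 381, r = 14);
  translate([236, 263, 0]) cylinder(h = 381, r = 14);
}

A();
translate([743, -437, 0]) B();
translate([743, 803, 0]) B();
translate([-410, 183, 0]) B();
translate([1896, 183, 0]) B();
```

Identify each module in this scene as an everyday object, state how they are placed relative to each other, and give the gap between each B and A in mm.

Each stool's nearest face is 160 mm from the table's bounding box.

A is a table. B is a stool. Four stools sit around the table at the −y, +y, −x, +x sides. The gap between each stool and the table is 160 mm.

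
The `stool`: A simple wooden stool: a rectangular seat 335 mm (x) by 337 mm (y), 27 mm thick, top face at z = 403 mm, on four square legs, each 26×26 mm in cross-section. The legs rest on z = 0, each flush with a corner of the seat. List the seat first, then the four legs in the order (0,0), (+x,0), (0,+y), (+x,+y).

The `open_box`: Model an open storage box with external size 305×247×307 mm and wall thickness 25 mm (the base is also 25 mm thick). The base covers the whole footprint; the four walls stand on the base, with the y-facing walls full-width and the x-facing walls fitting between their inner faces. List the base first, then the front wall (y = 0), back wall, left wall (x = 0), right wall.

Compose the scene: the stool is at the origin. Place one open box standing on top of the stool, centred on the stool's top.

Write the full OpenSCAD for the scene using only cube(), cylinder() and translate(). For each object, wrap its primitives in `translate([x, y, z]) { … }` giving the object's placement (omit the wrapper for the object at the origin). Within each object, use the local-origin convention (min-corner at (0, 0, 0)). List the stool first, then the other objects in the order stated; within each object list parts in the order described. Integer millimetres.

translate([0, 0, 376]) cube([335, 337, 27]);
cube([26, 26, 376]);
translate([309, 0, 0]) cube([26, 26, 376]);
translate([0, 311, 0]) cube([26, 26, 376]);
translate([309, 311, 0]) cube([26, 26, 376]);
translate([15, 45, 403]) {
  cube([305, 247, 25]);
  translate([0, 0, 25]) cube([305, 25, 282]);
  translate([0, 222, 25]) cube([305, 25, 282]);
  translate([0, 25, 25]) cube([25, 197, 282]);
  translate([280, 25, 25]) cube([25, 197, 282]);
}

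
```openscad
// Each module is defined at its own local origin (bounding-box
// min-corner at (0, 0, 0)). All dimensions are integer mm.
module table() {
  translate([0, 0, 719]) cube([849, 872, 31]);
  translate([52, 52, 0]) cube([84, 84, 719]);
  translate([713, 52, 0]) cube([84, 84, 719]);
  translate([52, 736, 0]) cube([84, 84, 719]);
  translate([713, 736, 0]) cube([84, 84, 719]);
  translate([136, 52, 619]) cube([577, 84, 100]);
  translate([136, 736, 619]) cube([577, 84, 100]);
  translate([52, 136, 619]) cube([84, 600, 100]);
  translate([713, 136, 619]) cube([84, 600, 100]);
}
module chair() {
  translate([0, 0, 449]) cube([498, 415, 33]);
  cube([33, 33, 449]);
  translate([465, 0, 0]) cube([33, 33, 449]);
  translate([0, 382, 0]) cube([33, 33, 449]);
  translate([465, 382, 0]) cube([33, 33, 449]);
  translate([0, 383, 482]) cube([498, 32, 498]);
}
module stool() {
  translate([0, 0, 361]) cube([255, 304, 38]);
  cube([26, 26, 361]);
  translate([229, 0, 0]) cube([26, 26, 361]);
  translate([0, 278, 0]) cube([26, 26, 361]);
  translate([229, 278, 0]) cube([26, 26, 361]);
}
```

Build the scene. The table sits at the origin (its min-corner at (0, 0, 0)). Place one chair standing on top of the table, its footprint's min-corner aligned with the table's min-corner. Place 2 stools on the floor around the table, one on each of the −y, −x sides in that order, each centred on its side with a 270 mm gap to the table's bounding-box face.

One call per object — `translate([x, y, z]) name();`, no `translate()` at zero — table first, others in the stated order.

table();
translate([0, 0, 750]) chair();
translate([297, -574, 0]) stool();
translate([-525, 284, 0]) stool();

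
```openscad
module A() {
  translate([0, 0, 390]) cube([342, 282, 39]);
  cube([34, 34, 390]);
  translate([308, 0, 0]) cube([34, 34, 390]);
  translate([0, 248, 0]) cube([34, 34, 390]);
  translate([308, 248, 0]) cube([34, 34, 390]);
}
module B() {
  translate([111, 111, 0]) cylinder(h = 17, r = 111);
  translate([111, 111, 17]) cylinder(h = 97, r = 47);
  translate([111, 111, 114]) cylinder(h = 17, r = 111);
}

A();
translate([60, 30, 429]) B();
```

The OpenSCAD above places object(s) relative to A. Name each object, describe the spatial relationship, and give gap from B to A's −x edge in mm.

The spool's min-x is at 60; the stool's min-x is 0; gap = 60 mm.

A is a stool. B is a spool. The spool is on top of the stool, centred. The gap from the spool to the stool's −x edge is 60 mm.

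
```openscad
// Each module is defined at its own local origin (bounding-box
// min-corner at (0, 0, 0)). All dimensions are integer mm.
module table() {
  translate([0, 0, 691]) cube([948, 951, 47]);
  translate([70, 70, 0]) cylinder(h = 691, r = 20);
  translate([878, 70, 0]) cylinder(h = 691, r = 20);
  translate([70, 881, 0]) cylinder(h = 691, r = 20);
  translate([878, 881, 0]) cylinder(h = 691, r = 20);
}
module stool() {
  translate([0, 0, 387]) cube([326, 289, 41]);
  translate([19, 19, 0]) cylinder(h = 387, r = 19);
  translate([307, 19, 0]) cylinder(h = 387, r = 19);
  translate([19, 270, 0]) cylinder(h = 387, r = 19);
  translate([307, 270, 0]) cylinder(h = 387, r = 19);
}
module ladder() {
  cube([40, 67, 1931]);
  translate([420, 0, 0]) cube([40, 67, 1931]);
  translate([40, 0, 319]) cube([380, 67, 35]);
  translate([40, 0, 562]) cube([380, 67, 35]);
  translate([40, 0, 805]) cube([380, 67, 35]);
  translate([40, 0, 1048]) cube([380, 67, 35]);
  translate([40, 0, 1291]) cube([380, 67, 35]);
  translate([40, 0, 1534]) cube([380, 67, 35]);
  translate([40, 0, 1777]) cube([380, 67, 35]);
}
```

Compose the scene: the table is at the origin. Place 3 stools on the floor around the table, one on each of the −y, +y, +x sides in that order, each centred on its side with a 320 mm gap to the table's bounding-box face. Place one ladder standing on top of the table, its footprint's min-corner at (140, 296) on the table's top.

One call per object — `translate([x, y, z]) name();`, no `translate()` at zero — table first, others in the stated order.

table();
translate([311, -609, 0]) stool();
translate([311, 1271, 0]) stool();
translate([1268, 331, 0]) stool();
translate([140, 296, 738]) ladder();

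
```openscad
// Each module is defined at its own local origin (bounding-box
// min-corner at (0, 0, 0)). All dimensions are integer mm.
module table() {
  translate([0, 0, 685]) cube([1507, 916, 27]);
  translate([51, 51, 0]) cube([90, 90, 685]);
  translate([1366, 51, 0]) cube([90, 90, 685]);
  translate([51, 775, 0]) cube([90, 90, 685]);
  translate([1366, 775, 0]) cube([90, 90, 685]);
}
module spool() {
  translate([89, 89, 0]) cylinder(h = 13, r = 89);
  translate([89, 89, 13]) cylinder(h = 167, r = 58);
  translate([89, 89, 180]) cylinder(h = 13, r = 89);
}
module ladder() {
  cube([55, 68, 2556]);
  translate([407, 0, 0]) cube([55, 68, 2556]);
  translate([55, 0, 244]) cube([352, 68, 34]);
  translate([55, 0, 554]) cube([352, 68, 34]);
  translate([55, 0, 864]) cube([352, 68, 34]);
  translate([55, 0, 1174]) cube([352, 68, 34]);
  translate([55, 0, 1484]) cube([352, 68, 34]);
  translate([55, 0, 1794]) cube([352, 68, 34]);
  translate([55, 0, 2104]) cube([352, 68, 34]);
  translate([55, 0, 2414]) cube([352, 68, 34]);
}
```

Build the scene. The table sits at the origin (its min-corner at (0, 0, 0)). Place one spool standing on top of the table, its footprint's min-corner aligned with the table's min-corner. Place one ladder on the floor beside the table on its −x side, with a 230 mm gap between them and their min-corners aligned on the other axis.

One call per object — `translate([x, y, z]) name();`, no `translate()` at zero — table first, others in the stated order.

table();
translate([0, 0, 712]) spool();
translate([-692, 0, 0]) ladder();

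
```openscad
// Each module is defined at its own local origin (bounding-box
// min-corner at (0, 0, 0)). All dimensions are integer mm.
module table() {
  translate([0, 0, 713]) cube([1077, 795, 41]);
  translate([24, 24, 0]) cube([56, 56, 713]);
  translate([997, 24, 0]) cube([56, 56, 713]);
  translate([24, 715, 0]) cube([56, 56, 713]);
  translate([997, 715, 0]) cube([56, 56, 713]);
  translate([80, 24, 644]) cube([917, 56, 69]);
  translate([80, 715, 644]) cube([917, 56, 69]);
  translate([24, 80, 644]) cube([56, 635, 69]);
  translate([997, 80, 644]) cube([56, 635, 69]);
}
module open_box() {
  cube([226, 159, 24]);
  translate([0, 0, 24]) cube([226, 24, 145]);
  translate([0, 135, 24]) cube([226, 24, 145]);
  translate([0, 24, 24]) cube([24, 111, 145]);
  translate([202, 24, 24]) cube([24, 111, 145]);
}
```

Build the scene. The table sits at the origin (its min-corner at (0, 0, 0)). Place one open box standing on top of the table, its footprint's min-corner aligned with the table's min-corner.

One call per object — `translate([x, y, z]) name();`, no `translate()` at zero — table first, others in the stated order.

table();
translate([0, 0, 754]) open_box();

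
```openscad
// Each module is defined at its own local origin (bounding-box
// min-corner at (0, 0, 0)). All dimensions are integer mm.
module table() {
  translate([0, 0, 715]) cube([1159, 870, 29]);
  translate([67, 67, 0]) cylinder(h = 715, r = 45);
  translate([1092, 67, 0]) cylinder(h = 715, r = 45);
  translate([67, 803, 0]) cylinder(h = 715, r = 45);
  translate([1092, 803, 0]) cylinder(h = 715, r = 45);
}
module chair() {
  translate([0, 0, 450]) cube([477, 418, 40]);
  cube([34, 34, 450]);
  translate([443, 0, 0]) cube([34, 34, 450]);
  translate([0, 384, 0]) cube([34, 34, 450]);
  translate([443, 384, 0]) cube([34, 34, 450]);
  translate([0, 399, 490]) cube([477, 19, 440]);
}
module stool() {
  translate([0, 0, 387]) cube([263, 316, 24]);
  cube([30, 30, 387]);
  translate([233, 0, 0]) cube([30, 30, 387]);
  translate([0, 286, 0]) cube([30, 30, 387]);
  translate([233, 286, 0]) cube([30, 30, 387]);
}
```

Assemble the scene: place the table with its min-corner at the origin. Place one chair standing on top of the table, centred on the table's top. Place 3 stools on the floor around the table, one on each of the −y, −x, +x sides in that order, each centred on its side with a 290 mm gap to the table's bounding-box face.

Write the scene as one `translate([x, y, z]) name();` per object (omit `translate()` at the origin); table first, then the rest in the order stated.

table();
translate([341, 226, 744]) chair();
translate([448, -606, 0]) stool();
translate([-553, 277, 0]) stool();
translate([1449, 277, 0]) stool();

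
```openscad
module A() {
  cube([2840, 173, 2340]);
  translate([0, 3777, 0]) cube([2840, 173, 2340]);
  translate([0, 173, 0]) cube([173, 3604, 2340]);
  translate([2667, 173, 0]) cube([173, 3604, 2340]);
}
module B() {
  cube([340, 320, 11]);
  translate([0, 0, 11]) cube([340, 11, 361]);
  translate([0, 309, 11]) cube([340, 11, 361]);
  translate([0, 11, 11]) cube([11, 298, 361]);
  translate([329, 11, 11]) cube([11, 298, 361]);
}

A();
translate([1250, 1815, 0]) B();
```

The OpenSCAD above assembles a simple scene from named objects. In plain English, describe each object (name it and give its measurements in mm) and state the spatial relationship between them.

A is the wall frame of a small rectangular building: four walls, each 2340 mm tall and 173 mm thick, enclosing a footprint 2840 mm (x) by 3950 mm (y) outside-to-outside, with no floor or roof. The front and back walls (the −y and +y sides) span the full width; the two side walls fit between them.

B is an open-topped rectangular box: outside dimensions 340×320×372 mm, with a uniform wall and base thickness of 11 mm. The base is a full 340×320 slab on the floor; four walls sit on top of the base. The front and back walls (the −y and +y sides) span the full width; the two side walls fit between them.

The open box sits inside the house frame, centred.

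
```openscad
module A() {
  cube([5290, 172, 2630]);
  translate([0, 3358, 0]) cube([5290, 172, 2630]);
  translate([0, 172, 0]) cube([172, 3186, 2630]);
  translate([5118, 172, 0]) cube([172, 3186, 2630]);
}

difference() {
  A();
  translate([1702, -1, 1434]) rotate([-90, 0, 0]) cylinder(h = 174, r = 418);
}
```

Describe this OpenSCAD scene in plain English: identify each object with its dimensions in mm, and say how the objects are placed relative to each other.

A is the wall frame of a small rectangular building: four walls, each 2630 mm tall and 172 mm thick, enclosing a footprint 5290 mm (x) by 3530 mm (y) outside-to-outside, with no floor or roof. The front and back walls (the −y and +y sides) span the full width; the two side walls fit between them.

The house frame has a circular hole of radius 418 mm through its front wall, centred at (x = 1702, z = 1434).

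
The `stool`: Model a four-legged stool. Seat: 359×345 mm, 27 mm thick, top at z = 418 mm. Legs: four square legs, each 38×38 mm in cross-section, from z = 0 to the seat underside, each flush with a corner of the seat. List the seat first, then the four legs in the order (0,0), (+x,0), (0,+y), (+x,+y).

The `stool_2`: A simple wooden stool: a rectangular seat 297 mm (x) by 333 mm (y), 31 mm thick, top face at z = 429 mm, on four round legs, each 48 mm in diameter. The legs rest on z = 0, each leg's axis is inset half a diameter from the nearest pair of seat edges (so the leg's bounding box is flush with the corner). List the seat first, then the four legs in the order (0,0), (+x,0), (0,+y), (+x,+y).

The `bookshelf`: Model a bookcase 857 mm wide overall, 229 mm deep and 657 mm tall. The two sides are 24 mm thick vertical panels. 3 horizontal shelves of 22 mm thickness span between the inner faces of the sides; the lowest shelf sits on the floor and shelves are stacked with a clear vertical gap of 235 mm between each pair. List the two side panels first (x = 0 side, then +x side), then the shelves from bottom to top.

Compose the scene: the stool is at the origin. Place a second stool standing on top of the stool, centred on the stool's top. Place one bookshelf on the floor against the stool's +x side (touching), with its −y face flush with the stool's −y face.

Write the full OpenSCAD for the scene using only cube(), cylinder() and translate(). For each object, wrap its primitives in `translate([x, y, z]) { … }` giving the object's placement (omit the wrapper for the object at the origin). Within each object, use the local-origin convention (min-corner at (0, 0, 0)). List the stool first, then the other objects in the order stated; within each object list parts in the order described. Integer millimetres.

translate([0, 0, 391]) cube([359, 345, 27]);
cube([38, 38, 391]);
translate([321, 0, 0]) cube([38, 38, 391]);
translate([0, 307, 0]) cube([38, 38, 391]);
translate([321, 307, 0]) cube([38, 38, 391]);
translate([31, 6, 418]) {
  translate([0, 0, 398]) cube([297, 333, 31]);
  translate([24, 24, 0]) cylinder(h = 398, r = 24);
  translate([273, 24, 0]) cylinder(h = 398, r = 24);
  translate([24, 309, 0]) cylinder(h = 398, r = 24);
  translate([273, 309, 0]) cylinder(h = 398, r = 24);
}
translate([359, 0, 0]) {
  cube([24, 229, 657]);
  translate([833, 0, 0]) cube([24, 229, 657]);
  translate([24, 0, 0]) cube([809, 229, 22]);
  translate([24, 0, 257]) cube([809, 229, 22]);
  translate([24, 0, 514]) cube([809, 229, 22]);
}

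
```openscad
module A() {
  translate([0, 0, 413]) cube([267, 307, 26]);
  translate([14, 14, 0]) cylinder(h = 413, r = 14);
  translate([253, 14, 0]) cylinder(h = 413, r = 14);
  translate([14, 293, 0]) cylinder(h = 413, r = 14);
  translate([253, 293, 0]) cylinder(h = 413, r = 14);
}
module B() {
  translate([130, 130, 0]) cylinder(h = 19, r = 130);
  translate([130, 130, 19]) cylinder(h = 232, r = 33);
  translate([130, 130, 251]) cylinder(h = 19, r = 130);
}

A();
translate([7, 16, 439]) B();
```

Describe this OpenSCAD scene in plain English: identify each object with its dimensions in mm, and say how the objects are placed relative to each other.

A is a four-legged stool. The seat is 267×307 mm, 26 mm thick, top at z = 439 mm. It stands on four round legs, each 28 mm in diameter, from z = 0 to the seat underside, each leg's axis is inset half a diameter from the nearest pair of seat edges (so the leg's bounding box is flush with the corner).

B is a spool: two coaxial disc flanges of radius 130 mm and thickness 19 mm, joined by a core cylinder of radius 33 mm and height 232 mm. The lower flange rests on z = 0 and the three cylinders share a vertical axis.

The spool is on top of the stool.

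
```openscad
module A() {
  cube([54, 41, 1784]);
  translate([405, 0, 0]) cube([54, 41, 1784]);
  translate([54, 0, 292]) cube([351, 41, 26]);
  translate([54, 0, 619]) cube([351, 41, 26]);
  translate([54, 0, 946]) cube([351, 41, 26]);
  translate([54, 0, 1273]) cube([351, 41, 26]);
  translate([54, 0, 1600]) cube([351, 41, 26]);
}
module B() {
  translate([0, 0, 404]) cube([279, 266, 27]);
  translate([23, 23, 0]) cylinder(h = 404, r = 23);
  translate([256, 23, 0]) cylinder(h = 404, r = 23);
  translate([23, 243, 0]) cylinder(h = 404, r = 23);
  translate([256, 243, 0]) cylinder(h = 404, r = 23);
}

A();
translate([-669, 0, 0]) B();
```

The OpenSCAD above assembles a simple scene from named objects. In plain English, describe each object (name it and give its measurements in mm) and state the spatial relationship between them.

A is a straight ladder. Two 54×41 mm vertical rails, 1784 mm tall, stand 459 mm apart (outside-to-outside) with their front faces coplanar on the −y side. 5 rungs, each 41 mm deep and 26 mm tall, span between the inner faces of the rails, front faces flush with the rails. The lowest rung's underside is at z = 292 mm and rungs are spaced 327 mm apart (underside to underside).

B is a four-legged stool. The seat is a 279×266×27 mm slab whose top surface is at z = 431 mm; four round legs, each 46 mm in diameter, run from the floor (z = 0) to the underside of the seat, each leg's axis is inset half a diameter from the nearest pair of seat edges (so the leg's bounding box is flush with the corner).

The stool is on the floor beside the ladder on its −x side.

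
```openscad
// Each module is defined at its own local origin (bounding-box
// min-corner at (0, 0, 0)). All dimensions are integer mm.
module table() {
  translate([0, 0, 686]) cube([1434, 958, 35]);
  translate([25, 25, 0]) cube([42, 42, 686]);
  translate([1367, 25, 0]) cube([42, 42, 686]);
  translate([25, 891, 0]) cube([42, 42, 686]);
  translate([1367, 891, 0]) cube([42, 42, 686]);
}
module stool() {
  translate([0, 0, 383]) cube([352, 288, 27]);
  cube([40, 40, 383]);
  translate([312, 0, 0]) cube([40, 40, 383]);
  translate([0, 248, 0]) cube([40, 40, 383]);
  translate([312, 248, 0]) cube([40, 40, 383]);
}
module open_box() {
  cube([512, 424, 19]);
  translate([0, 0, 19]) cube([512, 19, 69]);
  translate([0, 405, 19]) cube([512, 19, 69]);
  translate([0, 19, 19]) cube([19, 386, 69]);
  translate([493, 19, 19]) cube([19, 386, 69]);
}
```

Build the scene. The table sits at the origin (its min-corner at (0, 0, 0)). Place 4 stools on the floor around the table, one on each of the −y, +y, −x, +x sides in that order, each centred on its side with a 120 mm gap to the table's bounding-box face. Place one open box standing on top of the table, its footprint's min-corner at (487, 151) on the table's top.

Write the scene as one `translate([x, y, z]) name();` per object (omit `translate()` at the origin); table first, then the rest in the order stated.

table();
translate([541, -408, 0]) stool();
translate([541, 1078, 0]) stool();
translate([-472, 335, 0]) stool();
translate([1554, 335, 0]) stool();
translate([487, 151, 721]) open_box();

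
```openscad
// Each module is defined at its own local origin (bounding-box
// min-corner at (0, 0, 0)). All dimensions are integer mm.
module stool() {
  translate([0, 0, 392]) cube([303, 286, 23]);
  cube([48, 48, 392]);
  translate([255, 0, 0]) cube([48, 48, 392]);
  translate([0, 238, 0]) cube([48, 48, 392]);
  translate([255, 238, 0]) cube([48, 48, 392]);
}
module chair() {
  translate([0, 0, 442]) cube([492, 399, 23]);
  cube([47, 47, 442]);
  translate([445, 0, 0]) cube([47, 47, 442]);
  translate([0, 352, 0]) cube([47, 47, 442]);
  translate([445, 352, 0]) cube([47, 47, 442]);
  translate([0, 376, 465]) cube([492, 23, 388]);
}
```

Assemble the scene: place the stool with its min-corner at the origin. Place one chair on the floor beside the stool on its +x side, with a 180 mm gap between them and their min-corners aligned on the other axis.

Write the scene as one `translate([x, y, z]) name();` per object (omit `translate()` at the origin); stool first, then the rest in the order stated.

stool();
translate([483, 0, 0]) chair();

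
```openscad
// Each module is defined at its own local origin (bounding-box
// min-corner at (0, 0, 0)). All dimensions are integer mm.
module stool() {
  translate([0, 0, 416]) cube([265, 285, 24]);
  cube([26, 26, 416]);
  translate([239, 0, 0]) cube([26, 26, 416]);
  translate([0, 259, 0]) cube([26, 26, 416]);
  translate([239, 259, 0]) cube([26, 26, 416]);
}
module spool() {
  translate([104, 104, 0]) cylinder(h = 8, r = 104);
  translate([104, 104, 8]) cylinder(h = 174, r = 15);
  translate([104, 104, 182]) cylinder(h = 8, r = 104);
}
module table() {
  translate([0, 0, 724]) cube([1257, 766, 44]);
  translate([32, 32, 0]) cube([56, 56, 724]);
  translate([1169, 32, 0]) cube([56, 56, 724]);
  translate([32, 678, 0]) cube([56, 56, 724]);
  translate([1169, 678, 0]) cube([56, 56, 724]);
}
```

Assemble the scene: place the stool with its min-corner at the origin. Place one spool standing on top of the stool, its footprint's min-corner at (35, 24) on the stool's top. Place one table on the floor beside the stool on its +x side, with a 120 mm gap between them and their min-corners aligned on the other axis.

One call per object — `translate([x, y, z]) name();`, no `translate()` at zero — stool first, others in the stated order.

stool();
translate([35, 24, 440]) spool();
translate([385, 0, 0]) table();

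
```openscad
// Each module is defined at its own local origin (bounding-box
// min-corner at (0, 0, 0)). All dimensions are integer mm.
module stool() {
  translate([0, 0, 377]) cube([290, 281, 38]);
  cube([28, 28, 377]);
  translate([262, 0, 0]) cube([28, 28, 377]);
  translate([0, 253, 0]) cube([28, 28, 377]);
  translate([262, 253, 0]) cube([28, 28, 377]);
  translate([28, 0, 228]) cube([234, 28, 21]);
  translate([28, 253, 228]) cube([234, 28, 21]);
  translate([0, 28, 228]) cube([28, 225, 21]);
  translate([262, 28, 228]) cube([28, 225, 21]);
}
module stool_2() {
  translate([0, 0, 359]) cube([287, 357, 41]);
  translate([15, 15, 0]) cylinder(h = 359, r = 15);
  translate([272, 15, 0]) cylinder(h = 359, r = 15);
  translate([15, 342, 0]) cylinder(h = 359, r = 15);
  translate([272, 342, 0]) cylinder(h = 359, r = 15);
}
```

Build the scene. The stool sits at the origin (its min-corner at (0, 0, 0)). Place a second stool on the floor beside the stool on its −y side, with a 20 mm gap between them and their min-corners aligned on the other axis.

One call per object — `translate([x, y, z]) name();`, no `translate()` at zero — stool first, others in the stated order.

stool();
translate([0, -377, 0]) stool_2();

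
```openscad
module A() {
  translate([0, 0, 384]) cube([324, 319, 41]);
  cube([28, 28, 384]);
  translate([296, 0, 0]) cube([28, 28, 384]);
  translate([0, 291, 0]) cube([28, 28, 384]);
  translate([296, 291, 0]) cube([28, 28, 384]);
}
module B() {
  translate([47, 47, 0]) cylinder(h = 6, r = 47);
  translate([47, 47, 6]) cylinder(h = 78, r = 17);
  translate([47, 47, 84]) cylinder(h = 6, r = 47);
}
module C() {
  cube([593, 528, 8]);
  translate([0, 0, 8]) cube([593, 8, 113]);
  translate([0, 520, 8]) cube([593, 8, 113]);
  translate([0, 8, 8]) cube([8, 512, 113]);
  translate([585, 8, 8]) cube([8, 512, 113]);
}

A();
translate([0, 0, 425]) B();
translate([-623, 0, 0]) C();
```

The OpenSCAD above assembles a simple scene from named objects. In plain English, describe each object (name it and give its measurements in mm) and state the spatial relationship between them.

A is a simple wooden stool: a rectangular seat 324 mm (x) by 319 mm (y), 41 mm thick, top face at z = 425 mm, on four square legs, each 28×28 mm in cross-section. The legs rest on z = 0, each flush with a corner of the seat.

B is a spool: two coaxial disc flanges of radius 47 mm and thickness 6 mm, joined by a core cylinder of radius 17 mm and height 78 mm. The lower flange rests on z = 0 and the three cylinders share a vertical axis.

C is an open-topped rectangular box: outside dimensions 593×528×121 mm, with a uniform wall and base thickness of 8 mm. The base is a full 593×528 slab on the floor; four walls sit on top of the base. The front and back walls (the −y and +y sides) span the full width; the two side walls fit between them.

The spool is on top of the stool. The open box is on the floor beside the stool on its −x side.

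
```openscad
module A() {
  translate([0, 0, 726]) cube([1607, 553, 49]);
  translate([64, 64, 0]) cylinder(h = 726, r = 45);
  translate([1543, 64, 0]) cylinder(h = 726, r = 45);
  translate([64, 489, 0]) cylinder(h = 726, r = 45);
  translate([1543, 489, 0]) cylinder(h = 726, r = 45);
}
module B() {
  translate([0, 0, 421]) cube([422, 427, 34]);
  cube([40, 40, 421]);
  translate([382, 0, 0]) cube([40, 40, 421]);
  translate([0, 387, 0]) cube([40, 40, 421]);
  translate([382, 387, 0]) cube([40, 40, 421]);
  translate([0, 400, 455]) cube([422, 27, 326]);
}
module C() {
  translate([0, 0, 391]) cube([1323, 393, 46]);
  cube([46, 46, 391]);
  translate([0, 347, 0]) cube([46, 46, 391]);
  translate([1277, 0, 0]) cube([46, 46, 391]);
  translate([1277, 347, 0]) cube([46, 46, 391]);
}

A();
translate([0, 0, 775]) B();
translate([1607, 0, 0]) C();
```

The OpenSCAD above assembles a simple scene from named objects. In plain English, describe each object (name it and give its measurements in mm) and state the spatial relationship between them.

A is a rectangular dining table. The top is 1607×553×49 mm with its upper surface at z = 775 mm. It stands on four round legs of 90 mm diameter, each leg's bounding box inset 19 mm from the nearest pair of top edges, running from the floor to the underside of the top.

B is a chair: 422×427 mm seat, 34 mm thick, top at z = 455 mm, on four 40 mm square corner legs flush with the seat edges. A 27 mm thick backrest slab spans the full seat width, extending 326 mm above the seat top, its back face flush with the seat's +y edge.

C is a long wooden bench with a 1323 mm (x) × 393 mm (y) seat, 46 mm thick, its top surface 437 mm above the floor. Four 46 mm square legs at the seat corners, flush with the edges, run from z = 0 to the seat underside.

The chair is on top of the table. The bench is against the table's +x side, with their −y faces flush.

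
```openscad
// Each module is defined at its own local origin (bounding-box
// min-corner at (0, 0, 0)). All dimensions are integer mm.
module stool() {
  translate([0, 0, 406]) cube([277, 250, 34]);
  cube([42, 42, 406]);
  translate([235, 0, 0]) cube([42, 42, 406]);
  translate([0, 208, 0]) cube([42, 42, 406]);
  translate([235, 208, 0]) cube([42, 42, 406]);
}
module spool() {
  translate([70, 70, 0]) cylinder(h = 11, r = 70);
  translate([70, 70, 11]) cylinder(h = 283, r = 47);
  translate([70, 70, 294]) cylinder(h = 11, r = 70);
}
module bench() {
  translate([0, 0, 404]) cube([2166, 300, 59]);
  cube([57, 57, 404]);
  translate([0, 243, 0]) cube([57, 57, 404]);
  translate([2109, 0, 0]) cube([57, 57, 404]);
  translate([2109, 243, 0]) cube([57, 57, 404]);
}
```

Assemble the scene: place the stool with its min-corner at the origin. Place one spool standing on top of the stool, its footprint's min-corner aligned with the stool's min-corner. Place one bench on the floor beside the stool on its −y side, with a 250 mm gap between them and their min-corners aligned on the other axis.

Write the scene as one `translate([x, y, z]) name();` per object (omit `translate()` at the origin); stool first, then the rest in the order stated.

stool();
translate([0, 0, 440]) spool();
translate([0, -550, 0]) bench();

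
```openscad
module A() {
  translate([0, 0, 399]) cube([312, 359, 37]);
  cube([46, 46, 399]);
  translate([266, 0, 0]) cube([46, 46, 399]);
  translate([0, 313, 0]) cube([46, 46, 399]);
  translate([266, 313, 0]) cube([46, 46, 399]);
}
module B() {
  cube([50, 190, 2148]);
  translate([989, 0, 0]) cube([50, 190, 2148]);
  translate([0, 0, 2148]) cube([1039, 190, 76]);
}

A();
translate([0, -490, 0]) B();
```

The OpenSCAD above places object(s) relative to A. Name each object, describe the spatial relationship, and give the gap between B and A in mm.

A is a stool. B is a door frame. The door frame is on the floor beside the stool on its −y side. The gap between the door frame and the stool is 300 mm.

The door frame's nearest face is 300 mm from the stool's −y face.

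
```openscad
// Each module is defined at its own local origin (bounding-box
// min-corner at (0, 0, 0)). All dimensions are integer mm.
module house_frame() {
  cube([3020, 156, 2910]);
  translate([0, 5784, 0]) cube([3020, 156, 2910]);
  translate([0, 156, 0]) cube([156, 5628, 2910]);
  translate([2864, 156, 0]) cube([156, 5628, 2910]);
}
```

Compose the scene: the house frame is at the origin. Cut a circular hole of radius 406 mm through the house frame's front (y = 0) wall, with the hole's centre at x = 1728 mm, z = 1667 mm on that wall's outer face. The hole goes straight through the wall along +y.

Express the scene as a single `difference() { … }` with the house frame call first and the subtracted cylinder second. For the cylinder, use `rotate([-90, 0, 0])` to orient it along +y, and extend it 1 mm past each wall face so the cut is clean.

difference() {
  house_frame();
  translate([1728, -1, 1667]) rotate([-90, 0, 0]) cylinder(h = 158, r = 406);
}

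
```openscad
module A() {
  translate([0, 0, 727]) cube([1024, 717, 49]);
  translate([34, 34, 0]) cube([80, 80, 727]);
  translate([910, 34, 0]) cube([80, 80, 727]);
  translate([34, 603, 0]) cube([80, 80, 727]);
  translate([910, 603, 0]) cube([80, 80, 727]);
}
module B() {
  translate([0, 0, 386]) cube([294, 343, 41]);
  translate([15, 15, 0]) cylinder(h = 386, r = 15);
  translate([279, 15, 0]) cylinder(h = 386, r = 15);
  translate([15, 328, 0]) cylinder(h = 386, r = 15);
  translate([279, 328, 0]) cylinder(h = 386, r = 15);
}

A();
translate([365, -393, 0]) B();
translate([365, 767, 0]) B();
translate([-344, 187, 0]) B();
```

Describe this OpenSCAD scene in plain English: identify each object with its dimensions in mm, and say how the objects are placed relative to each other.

A is a table: top 1024 mm (x) × 717 mm (y), 49 mm thick, upper face at z = 776 mm, on four 80×80 mm square legs, each inset 34 mm from the nearest pair of top edges, running from z = 0 to the bottom of the top.

B is a simple wooden stool: a rectangular seat 294 mm (x) by 343 mm (y), 41 mm thick, top face at z = 427 mm, on four round legs, each 30 mm in diameter. The legs rest on z = 0, each leg's axis is inset half a diameter from the nearest pair of seat edges (so the leg's bounding box is flush with the corner).

Three stools sit around the table at the −y, +y, −x sides.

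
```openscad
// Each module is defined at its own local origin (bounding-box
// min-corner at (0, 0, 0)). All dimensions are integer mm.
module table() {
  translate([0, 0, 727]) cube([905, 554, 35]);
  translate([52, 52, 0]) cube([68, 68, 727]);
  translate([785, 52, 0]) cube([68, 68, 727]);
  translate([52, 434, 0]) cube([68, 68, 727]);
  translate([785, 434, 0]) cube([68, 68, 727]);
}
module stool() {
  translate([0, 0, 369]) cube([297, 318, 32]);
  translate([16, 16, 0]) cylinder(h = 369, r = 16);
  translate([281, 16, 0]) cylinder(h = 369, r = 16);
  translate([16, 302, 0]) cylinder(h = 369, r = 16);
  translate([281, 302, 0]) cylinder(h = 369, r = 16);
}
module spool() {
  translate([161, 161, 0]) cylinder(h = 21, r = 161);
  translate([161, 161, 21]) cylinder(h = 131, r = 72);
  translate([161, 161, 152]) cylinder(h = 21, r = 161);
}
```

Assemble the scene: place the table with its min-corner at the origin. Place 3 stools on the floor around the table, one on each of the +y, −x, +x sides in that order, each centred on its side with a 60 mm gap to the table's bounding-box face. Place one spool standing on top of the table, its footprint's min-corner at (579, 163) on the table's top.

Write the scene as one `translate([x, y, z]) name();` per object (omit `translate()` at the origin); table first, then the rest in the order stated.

table();
translate([304, 614, 0]) stool();
translate([-357, 118, 0]) stool();
translate([965, 118, 0]) stool();
translate([579, 163, 762]) spool();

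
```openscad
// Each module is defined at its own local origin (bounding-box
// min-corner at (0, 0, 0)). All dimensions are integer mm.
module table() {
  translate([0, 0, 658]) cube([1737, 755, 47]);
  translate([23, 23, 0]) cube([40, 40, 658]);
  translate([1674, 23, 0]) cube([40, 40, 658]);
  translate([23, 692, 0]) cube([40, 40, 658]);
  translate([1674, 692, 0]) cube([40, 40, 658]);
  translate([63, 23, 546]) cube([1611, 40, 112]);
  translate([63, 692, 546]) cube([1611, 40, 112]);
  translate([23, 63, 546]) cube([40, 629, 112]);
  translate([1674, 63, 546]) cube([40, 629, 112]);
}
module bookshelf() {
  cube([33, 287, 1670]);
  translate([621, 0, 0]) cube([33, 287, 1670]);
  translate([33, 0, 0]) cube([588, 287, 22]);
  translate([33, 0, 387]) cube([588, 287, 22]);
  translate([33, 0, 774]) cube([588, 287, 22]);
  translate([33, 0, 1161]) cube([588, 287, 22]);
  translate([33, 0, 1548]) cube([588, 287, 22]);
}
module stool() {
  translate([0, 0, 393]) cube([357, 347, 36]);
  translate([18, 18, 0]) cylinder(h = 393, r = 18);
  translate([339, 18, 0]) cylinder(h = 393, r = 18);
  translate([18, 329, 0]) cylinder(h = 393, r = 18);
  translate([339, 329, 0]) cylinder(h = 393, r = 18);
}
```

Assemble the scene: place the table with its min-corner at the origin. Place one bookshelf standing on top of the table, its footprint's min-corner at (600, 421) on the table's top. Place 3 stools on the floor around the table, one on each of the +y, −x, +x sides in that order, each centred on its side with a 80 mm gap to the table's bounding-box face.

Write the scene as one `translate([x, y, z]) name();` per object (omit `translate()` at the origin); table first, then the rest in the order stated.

table();
translate([600, 421, 705]) bookshelf();
translate([690, 835, 0]) stool();
translate([-437, 204, 0]) stool();
translate([1817, 204, 0]) stool();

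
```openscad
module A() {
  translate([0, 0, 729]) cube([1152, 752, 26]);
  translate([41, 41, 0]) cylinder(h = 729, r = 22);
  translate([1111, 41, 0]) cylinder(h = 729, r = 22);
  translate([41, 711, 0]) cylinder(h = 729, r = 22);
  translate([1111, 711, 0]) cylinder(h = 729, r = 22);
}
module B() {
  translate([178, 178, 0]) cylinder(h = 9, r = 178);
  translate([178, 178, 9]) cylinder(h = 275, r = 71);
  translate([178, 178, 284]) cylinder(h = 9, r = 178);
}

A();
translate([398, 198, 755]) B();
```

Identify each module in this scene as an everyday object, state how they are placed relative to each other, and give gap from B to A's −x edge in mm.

The spool's min-x is at 398; the table's min-x is 0; gap = 398 mm.

A is a table. B is a spool. The spool is on top of the table, centred. The gap from the spool to the table's −x edge is 398 mm.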